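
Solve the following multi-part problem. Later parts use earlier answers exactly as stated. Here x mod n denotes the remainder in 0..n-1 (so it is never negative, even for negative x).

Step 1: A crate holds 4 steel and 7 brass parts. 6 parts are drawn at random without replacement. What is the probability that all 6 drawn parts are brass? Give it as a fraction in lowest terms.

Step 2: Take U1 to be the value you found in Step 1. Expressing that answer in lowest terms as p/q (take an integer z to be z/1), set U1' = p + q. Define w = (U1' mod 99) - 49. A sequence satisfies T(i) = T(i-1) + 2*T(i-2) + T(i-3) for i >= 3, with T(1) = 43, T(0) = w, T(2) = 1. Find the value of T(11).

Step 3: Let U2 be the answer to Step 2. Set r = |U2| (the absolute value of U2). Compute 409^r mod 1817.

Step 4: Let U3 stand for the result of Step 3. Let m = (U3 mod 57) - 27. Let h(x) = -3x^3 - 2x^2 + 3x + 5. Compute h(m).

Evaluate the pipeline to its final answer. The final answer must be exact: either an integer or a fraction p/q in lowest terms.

Step 1: total draws C(11,6) = 462; favorable C(7,6) = 7; P = 1/66; answer 1/66
Step 2: U1 = 1/66; threaded value p + q = 67; w = 18; T(3) = 1*(1) + 2*(43) + 1*(18) = 105; iterating: T(3)=105, T(4)=150, T(5)=361, T(6)=766, T(7)=1638, T(8)=3531, T(9)=7573, T(10)=16273, T(11)=34950; answer 34950
Step 3: U2 = 34950; r = 34950; squarings mod 1817: 409^1=409, 409^2=117, 409^4=970, 409^8=1511, 409^16=969, 409^32=1389, 409^64=1484, 409^128=52, 409^256=887, 409^512=8, 409^1024=64, 409^2048=462, 409^4096=855, 409^8192=591, 409^16384=417, 409^32768=1274; 409^34950 = 409^2 * 409^4 * 409^128 * 409^2048 * 409^32768 = 1784 (mod 1817); answer 1784
Step 4: U3 = 1784; m = -10; -3*(-10)^3 - 2*(-10)^2 + 3*(-10)^1 + 5 = (3000) + (-200) + (-30) + (5) = 2775; answer 2775

2775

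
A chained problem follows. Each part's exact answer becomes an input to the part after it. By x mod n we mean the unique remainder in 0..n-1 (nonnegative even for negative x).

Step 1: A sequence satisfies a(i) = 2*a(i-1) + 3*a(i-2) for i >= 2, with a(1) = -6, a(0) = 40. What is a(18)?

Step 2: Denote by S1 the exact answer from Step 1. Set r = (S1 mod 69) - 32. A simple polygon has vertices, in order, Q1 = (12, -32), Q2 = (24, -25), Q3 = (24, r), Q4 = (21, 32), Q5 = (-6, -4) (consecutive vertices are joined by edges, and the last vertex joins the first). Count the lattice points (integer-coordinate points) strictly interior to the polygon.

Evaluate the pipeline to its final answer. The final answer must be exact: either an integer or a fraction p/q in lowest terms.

Step 1: a(2) = 2*(-6) + 3*(40) = 108; iterating: a(2)=108, a(3)=198, a(4)=720, a(5)=2034, a(6)=6228, a(7)=18558, a(8)=55800, a(9)=167274, a(10)=501948, a(11)=1505718, a(12)=4517280, a(13)=13551714, a(14)=40655268, a(15)=121965678, a(16)=365897160, a(17)=1097691354, a(18)=3293074188; answer 3293074188
Step 2: S1 = 3293074188; r = 28; cross terms: (12*-25 - 24*-32)=468, (24*28 - 24*-25)=1272, (24*32 - 21*28)=180, (21*-4 - -6*32)=108, (-6*-32 - 12*-4)=240; twice the area = |2268| = 2268; area = 1134; boundary points = 1 + 53 + 1 + 9 + 2 = 66; strictly interior points = area - boundary/2 + 1 = 1102; answer 1102

1102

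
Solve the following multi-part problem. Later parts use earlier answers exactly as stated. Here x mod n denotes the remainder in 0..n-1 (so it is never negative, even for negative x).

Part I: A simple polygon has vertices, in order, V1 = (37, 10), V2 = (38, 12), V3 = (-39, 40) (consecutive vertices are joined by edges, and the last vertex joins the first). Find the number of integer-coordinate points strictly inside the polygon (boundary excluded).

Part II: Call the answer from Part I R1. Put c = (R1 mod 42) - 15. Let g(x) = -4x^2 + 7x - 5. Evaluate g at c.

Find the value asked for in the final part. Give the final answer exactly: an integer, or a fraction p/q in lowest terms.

Part I: cross terms: (37*12 - 38*10)=64, (38*40 - -39*12)=1988, (-39*10 - 37*40)=-1870; twice the area = |182| = 182; area = 91; boundary points = 1 + 7 + 2 = 10; strictly interior points = area - boundary/2 + 1 = 87; answer 87
Part II: R1 = 87; c = -12; -4*(-12)^2 + 7*(-12)^1 - 5 = (-576) + (-84) + (-5) = -665; answer -665

-665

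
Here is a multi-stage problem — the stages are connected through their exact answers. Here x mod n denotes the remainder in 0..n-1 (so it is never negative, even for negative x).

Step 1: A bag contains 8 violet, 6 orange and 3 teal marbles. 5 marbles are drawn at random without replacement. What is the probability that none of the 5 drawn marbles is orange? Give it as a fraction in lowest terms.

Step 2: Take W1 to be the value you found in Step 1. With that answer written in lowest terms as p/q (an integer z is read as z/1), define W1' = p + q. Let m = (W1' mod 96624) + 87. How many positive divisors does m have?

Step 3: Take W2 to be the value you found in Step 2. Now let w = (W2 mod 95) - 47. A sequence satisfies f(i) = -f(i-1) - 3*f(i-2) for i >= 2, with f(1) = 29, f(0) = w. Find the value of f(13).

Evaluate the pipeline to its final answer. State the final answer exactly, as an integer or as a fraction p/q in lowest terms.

Step 1: total draws C(17,5) = 6188; favorable C(11,5) = 462; P = 33/442; answer 33/442
Step 2: W1 = 33/442; threaded value p + q = 475; m = 562; 562 = 2 * 281; number of divisors = (1+1) * (1+1) = 4; answer 4
Step 3: W2 = 4; w = -43; f(2) = -1*(29) - 3*(-43) = 100; iterating: f(2)=100, f(3)=-187, f(4)=-113, f(5)=674, f(6)=-335, f(7)=-1687, f(8)=2692, f(9)=2369, f(10)=-10445, f(11)=3338, f(12)=27997, f(13)=-38011; answer -38011

-38011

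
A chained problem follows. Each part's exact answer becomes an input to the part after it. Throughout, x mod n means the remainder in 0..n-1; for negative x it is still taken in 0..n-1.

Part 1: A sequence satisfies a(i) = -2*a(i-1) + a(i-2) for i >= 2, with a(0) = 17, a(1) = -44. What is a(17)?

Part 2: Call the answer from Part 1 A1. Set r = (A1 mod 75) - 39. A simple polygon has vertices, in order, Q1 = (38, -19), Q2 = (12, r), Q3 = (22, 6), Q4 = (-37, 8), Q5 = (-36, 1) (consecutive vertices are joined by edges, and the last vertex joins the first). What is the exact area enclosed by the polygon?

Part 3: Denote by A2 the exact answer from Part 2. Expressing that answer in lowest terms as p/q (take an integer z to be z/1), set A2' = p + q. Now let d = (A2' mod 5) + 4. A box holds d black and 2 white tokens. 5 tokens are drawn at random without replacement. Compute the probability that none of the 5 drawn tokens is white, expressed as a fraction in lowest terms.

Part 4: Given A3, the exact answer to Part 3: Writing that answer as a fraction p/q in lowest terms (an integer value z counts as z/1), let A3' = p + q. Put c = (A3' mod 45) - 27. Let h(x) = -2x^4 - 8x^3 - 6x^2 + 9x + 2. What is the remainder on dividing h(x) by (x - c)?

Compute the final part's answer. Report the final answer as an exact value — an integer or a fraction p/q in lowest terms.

Part 1: a(2) = -2*(-44) + 1*(17) = 105; iterating: a(2)=105, a(3)=-254, a(4)=613, a(5)=-1480, a(6)=3573, a(7)=-8626, a(8)=20825, a(9)=-50276, a(10)=121377, a(11)=-293030, a(12)=707437, a(13)=-1707904, a(14)=4123245, a(15)=-9954394, a(16)=24032033, a(17)=-58018460; answer -58018460
Part 2: A1 = -58018460; r = 1; cross terms: (38*1 - 12*-19)=266, (12*6 - 22*1)=50, (22*8 - -37*6)=398, (-37*1 - -36*8)=251, (-36*-19 - 38*1)=646; twice the area = |1611| = 1611; area = 1611/2; answer 1611/2
Part 3: A2 = 1611/2; threaded value p + q = 1613; d = 7; total draws C(9,5) = 126; favorable C(7,5) = 21; P = 1/6; answer 1/6
Part 4: A3 = 1/6; threaded value p + q = 7; c = -20; remainder = value at the root: -2*(-20)^4 - 8*(-20)^3 - 6*(-20)^2 + 9*(-20)^1 + 2 = (-320000) + (64000) + (-2400) + (-180) + (2) = -258578; answer -258578

-258578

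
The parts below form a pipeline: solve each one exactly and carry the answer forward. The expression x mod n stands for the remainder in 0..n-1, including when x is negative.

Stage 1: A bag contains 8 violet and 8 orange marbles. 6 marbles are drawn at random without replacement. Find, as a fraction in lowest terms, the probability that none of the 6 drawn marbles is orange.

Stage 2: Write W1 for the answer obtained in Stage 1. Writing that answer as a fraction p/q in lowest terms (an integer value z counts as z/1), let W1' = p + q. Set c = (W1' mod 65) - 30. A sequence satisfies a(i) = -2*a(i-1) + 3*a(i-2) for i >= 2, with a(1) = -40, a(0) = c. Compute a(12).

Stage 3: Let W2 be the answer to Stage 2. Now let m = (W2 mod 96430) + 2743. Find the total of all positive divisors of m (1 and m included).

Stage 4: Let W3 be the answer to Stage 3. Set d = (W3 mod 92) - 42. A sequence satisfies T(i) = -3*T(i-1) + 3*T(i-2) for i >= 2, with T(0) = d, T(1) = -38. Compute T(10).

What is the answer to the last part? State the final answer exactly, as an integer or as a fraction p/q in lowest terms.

8266374

Stage 1: total draws C(16,6) = 8008; favorable C(8,6) = 28; P = 1/286; answer 1/286
Stage 2: W1 = 1/286; threaded value p + q = 287; c = -3; a(2) = -2*(-40) + 3*(-3) = 71; iterating: a(2)=71, a(3)=-262, a(4)=737, a(5)=-2260, a(6)=6731, a(7)=-20242, a(8)=60677, a(9)=-182080, a(10)=546191, a(11)=-1638622, a(12)=4915817; answer 4915817
Stage 3: W2 = 4915817; m = 97060; 97060 = 2^2 * 5 * 23 * 211; sigma = (1 + 2 + 4) * (1 + 5) * (1 + 23) * (1 + 211) = 7 * 6 * 24 * 212 = 213696; answer 213696
Stage 4: W3 = 213696; d = 30; T(2) = -3*(-38) + 3*(30) = 204; iterating: T(2)=204, T(3)=-726, T(4)=2790, T(5)=-10548, T(6)=40014, T(7)=-151686, T(8)=575100, T(9)=-2180358, T(10)=8266374; answer 8266374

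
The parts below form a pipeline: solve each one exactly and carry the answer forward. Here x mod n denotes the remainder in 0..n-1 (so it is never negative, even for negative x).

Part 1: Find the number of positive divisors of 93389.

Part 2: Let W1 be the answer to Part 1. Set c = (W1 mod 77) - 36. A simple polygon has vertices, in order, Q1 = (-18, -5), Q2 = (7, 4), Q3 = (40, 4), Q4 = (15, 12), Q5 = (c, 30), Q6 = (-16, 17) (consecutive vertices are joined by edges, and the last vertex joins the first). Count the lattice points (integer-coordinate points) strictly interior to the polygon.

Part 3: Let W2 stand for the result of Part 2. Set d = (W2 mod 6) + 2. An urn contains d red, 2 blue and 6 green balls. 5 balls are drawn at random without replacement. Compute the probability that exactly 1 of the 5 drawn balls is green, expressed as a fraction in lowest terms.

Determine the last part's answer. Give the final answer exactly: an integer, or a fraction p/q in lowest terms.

5/77

Part 1: 93389 = 47 * 1987; number of divisors = (1+1) * (1+1) = 4; answer 4
Part 2: W1 = 4; c = -32; cross terms: (-18*4 - 7*-5)=-37, (7*4 - 40*4)=-132, (40*12 - 15*4)=420, (15*30 - -32*12)=834, (-32*17 - -16*30)=-64, (-16*-5 - -18*17)=386; twice the area = |1407| = 1407; area = 1407/2; boundary points = 1 + 33 + 1 + 1 + 1 + 2 = 39; strictly interior points = area - boundary/2 + 1 = 685; answer 685
Part 3: W2 = 685; d = 3; total draws C(11,5) = 462; favorable C(6,1)*C(5,4) = 30; P = 5/77; answer 5/77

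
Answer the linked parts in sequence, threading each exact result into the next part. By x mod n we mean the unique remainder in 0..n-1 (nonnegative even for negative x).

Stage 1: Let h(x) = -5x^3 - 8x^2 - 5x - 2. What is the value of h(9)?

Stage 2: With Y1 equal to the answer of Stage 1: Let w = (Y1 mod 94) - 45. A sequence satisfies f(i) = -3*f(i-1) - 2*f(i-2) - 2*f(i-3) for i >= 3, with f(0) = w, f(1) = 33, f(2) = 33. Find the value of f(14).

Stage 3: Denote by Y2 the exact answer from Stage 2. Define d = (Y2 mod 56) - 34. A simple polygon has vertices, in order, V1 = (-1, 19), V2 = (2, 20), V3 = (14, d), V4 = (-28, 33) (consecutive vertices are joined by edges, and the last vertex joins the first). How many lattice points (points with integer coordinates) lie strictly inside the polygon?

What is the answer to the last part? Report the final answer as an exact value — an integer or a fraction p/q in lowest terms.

Stage 1: -5*(9)^3 - 8*(9)^2 - 5*(9)^1 - 2 = (-3645) + (-648) + (-45) + (-2) = -4340; answer -4340
Stage 2: Y1 = -4340; w = 33; f(3) = -3*(33) - 2*(33) - 2*(33) = -231; iterating: f(3)=-231, f(4)=561, f(5)=-1287, f(6)=3201, f(7)=-8151, f(8)=20625, f(9)=-51975, f(10)=130977, f(11)=-330231, f(12)=832689, f(13)=-2099559, f(14)=5293761; answer 5293761
Stage 3: Y2 = 5293761; d = -9; cross terms: (-1*20 - 2*19)=-58, (2*-9 - 14*20)=-298, (14*33 - -28*-9)=210, (-28*19 - -1*33)=-499; twice the area = |-645| = 645; area = 645/2; boundary points = 1 + 1 + 42 + 1 = 45; strictly interior points = area - boundary/2 + 1 = 301; answer 301

301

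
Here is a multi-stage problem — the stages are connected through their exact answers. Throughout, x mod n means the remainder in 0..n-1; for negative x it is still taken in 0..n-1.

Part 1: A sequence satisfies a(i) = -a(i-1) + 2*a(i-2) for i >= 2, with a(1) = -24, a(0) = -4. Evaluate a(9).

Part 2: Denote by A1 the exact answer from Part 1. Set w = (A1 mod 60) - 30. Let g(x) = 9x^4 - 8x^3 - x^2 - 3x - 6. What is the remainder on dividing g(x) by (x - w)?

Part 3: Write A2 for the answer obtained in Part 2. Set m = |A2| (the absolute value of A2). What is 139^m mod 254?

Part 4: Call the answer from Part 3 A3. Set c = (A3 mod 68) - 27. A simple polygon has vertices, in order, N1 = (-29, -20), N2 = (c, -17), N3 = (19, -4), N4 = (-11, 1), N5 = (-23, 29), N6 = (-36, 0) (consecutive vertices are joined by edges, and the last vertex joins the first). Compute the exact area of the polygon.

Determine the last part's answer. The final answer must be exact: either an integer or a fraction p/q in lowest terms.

2099/2

Part 1: a(2) = -1*(-24) + 2*(-4) = 16; iterating: a(2)=16, a(3)=-64, a(4)=96, a(5)=-224, a(6)=416, a(7)=-864, a(8)=1696, a(9)=-3424; answer -3424
Part 2: A1 = -3424; w = 26; remainder = value at the root: 9*(26)^4 - 8*(26)^3 - 1*(26)^2 - 3*(26)^1 - 6 = (4112784) + (-140608) + (-676) + (-78) + (-6) = 3971416; answer 3971416
Part 3: A2 = 3971416; m = 3971416; squarings mod 254: 139^1=139, 139^2=17, 139^4=35, 139^8=209, 139^16=247, 139^32=49, 139^64=115, 139^128=17, 139^256=35, 139^512=209, 139^1024=247, 139^2048=49, 139^4096=115, 139^8192=17, 139^16384=35, 139^32768=209, 139^65536=247, 139^131072=49, 139^262144=115, 139^524288=17, 139^1048576=35, 139^2097152=209; 139^3971416 = 139^8 * 139^16 * 139^64 * 139^256 * 139^2048 * 139^4096 * 139^32768 * 139^262144 * 139^524288 * 139^1048576 * 139^2097152 = 153 (mod 254); answer 153
Part 4: A3 = 153; c = -10; cross terms: (-29*-17 - -10*-20)=293, (-10*-4 - 19*-17)=363, (19*1 - -11*-4)=-25, (-11*29 - -23*1)=-296, (-23*0 - -36*29)=1044, (-36*-20 - -29*0)=720; twice the area = |2099| = 2099; area = 2099/2; answer 2099/2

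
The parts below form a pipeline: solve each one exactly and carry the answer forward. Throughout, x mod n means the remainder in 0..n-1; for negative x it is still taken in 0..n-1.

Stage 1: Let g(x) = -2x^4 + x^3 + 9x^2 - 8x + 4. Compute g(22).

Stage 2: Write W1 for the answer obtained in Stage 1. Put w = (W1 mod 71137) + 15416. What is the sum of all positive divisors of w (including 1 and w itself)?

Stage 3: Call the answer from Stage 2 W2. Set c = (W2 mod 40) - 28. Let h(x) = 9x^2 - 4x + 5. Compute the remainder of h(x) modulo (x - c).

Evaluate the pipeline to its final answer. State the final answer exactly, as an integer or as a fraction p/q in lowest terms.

7173

Stage 1: -2*(22)^4 + 1*(22)^3 + 9*(22)^2 - 8*(22)^1 + 4 = (-468512) + (10648) + (4356) + (-176) + (4) = -453680; answer -453680
Stage 2: W1 = -453680; w = 59695; 59695 = 5 * 11939; sigma = (1 + 5) * (1 + 11939) = 6 * 11940 = 71640; answer 71640
Stage 3: W2 = 71640; c = -28; remainder = value at the root: 9*(-28)^2 - 4*(-28)^1 + 5 = (7056) + (112) + (5) = 7173; answer 7173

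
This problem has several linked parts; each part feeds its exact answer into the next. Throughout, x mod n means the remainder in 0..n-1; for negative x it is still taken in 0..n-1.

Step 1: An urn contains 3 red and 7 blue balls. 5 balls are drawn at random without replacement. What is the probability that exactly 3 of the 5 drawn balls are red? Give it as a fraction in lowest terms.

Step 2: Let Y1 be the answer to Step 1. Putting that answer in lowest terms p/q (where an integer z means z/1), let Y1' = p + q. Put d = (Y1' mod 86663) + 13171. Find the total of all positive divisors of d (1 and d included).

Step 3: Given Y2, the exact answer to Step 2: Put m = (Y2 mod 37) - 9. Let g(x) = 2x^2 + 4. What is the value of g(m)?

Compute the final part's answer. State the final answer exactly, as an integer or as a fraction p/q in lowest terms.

Step 1: total draws C(10,5) = 252; favorable C(3,3)*C(7,2) = 21; P = 1/12; answer 1/12
Step 2: Y1 = 1/12; threaded value p + q = 13; d = 13184; 13184 = 2^7 * 103; sigma = (1 + 2 + 4 + 8 + 16 + 32 + 64 + 128) * (1 + 103) = 255 * 104 = 26520; answer 26520
Step 3: Y2 = 26520; m = 19; 2*(19)^2 + 4 = (722) + (4) = 726; answer 726

726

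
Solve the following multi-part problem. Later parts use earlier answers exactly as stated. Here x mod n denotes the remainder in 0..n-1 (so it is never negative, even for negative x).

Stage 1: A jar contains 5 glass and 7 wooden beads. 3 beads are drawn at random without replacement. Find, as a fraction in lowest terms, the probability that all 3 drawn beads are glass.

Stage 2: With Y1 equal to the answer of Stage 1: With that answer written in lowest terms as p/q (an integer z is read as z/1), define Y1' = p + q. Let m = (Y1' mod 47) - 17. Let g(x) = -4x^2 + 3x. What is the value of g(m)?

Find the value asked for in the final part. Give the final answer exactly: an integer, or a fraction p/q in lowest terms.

Stage 1: total draws C(12,3) = 220; favorable C(5,3) = 10; P = 1/22; answer 1/22
Stage 2: Y1 = 1/22; threaded value p + q = 23; m = 6; -4*(6)^2 + 3*(6)^1 = (-144) + (18) = -126; answer -126

-126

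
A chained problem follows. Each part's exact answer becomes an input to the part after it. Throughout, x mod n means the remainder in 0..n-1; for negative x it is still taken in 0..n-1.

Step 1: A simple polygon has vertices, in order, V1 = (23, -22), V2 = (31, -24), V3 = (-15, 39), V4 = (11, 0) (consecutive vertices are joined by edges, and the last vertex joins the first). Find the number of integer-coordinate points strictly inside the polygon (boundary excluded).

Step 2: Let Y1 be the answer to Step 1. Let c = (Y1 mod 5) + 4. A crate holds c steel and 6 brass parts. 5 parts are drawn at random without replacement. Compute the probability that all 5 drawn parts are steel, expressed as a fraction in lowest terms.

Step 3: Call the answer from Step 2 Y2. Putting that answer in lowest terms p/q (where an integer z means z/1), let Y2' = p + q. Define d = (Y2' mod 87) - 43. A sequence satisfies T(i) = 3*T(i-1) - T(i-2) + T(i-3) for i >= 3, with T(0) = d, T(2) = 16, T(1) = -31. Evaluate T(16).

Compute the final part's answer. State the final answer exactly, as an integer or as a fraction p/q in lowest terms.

Step 1: cross terms: (23*-24 - 31*-22)=130, (31*39 - -15*-24)=849, (-15*0 - 11*39)=-429, (11*-22 - 23*0)=-242; twice the area = |308| = 308; area = 154; boundary points = 2 + 1 + 13 + 2 = 18; strictly interior points = area - boundary/2 + 1 = 146; answer 146
Step 2: Y1 = 146; c = 5; total draws C(11,5) = 462; favorable C(5,5) = 1; P = 1/462; answer 1/462
Step 3: Y2 = 1/462; threaded value p + q = 463; d = -15; T(3) = 3*(16) - 1*(-31) + 1*(-15) = 64; iterating: T(3)=64, T(4)=145, T(5)=387, T(6)=1080, T(7)=2998, T(8)=8301, T(9)=22985, T(10)=63652, T(11)=176272, T(12)=488149, T(13)=1351827, T(14)=3743604, T(15)=10367134, T(16)=28709625; answer 28709625

28709625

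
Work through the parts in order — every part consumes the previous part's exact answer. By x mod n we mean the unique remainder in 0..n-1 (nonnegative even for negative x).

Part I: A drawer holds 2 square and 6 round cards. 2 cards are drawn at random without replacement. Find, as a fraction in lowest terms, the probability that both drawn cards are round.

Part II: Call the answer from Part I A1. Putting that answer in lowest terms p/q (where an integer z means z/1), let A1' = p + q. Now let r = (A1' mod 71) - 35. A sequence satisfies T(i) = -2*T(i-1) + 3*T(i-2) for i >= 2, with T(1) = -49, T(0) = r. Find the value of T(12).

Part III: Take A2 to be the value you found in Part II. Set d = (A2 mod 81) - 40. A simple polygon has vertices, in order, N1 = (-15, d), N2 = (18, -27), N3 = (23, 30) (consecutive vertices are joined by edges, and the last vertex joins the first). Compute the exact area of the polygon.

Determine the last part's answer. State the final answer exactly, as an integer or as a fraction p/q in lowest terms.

Part I: total draws C(8,2) = 28; favorable C(6,2) = 15; P = 15/28; answer 15/28
Part II: A1 = 15/28; threaded value p + q = 43; r = 8; T(2) = -2*(-49) + 3*(8) = 122; iterating: T(2)=122, T(3)=-391, T(4)=1148, T(5)=-3469, T(6)=10382, T(7)=-31171, T(8)=93488, T(9)=-280489, T(10)=841442, T(11)=-2524351, T(12)=7573028; answer 7573028
Part III: A2 = 7573028; d = -26; cross terms: (-15*-27 - 18*-26)=873, (18*30 - 23*-27)=1161, (23*-26 - -15*30)=-148; twice the area = |1886| = 1886; area = 943; answer 943

943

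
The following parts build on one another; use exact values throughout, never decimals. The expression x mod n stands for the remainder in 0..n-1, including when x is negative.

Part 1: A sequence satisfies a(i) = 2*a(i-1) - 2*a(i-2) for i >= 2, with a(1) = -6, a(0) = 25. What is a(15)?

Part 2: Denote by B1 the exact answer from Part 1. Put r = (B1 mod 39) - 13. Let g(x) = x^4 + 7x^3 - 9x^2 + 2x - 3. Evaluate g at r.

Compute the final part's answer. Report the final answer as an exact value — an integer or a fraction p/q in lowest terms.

142917

Part 1: a(2) = 2*(-6) - 2*(25) = -62; iterating: a(2)=-62, a(3)=-112, a(4)=-100, a(5)=24, a(6)=248, a(7)=448, a(8)=400, a(9)=-96, a(10)=-992, a(11)=-1792, a(12)=-1600, a(13)=384, a(14)=3968, a(15)=7168; answer 7168
Part 2: B1 = 7168; r = 18; 1*(18)^4 + 7*(18)^3 - 9*(18)^2 + 2*(18)^1 - 3 = (104976) + (40824) + (-2916) + (36) + (-3) = 142917; answer 142917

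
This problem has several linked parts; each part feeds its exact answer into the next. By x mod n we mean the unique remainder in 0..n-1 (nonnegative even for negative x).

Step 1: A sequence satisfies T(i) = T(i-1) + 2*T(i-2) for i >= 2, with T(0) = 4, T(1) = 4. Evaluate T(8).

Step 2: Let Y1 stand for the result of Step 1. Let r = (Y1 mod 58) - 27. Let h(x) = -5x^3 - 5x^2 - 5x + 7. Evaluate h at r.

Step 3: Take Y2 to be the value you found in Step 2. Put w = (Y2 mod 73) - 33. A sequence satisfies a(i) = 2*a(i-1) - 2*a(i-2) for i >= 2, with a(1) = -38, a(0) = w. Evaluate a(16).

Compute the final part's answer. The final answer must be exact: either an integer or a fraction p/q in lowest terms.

Step 1: T(2) = 1*(4) + 2*(4) = 12; iterating: T(2)=12, T(3)=20, T(4)=44, T(5)=84, T(6)=172, T(7)=340, T(8)=684; answer 684
Step 2: Y1 = 684; r = 19; -5*(19)^3 - 5*(19)^2 - 5*(19)^1 + 7 = (-34295) + (-1805) + (-95) + (7) = -36188; answer -36188
Step 3: Y2 = -36188; w = -13; a(2) = 2*(-38) - 2*(-13) = -50; iterating: a(2)=-50, a(3)=-24, a(4)=52, a(5)=152, a(6)=200, a(7)=96, a(8)=-208, a(9)=-608, a(10)=-800, a(11)=-384, a(12)=832, a(13)=2432, a(14)=3200, a(15)=1536, a(16)=-3328; answer -3328

-3328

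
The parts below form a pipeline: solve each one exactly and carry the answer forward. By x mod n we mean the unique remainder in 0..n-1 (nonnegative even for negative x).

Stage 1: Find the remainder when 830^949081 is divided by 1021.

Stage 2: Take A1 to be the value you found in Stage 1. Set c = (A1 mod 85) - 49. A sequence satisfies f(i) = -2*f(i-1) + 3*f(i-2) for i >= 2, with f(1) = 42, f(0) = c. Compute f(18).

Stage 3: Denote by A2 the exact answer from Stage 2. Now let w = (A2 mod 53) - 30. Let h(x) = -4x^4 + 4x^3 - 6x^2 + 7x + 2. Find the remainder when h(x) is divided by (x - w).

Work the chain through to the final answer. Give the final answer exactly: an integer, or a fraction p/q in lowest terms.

-124135

Stage 1: squarings mod 1021: 830^1=830, 830^2=746, 830^4=71, 830^8=957, 830^16=12, 830^32=144, 830^64=316, 830^128=819, 830^256=985, 830^512=275, 830^1024=71, 830^2048=957, 830^4096=12, 830^8192=144, 830^16384=316, 830^32768=819, 830^65536=985, 830^131072=275, 830^262144=71, 830^524288=957; 830^949081 = 830^1 * 830^8 * 830^16 * 830^64 * 830^256 * 830^512 * 830^2048 * 830^4096 * 830^8192 * 830^16384 * 830^131072 * 830^262144 * 830^524288 = 323 (mod 1021); answer 323
Stage 2: A1 = 323; c = 19; f(2) = -2*(42) + 3*(19) = -27; iterating: f(2)=-27, f(3)=180, f(4)=-441, f(5)=1422, f(6)=-4167, f(7)=12600, f(8)=-37701, f(9)=113202, f(10)=-339507, f(11)=1018620, f(12)=-3055761, f(13)=9167382, f(14)=-27502047, f(15)=82506240, f(16)=-247518621, f(17)=742555962, f(18)=-2227667787; answer -2227667787
Stage 3: A2 = -2227667787; w = -13; remainder = value at the root: -4*(-13)^4 + 4*(-13)^3 - 6*(-13)^2 + 7*(-13)^1 + 2 = (-114244) + (-8788) + (-1014) + (-91) + (2) = -124135; answer -124135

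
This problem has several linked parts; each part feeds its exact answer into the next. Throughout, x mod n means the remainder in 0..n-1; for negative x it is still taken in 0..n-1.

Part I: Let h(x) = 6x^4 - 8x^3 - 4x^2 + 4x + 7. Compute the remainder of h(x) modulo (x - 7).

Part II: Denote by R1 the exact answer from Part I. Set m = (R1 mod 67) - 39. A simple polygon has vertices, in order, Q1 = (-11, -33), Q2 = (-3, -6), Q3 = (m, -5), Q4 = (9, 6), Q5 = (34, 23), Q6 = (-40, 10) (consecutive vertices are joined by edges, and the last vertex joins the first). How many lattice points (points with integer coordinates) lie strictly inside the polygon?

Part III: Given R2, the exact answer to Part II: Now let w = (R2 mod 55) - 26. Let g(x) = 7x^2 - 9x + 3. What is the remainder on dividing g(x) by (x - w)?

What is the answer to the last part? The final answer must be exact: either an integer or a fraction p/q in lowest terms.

Part I: remainder = value at the root: 6*(7)^4 - 8*(7)^3 - 4*(7)^2 + 4*(7)^1 + 7 = (14406) + (-2744) + (-196) + (28) + (7) = 11501; answer 11501
Part II: R1 = 11501; m = 5; cross terms: (-11*-6 - -3*-33)=-33, (-3*-5 - 5*-6)=45, (5*6 - 9*-5)=75, (9*23 - 34*6)=3, (34*10 - -40*23)=1260, (-40*-33 - -11*10)=1430; twice the area = |2780| = 2780; area = 1390; boundary points = 1 + 1 + 1 + 1 + 1 + 1 = 6; strictly interior points = area - boundary/2 + 1 = 1388; answer 1388
Part III: R2 = 1388; w = -13; remainder = value at the root: 7*(-13)^2 - 9*(-13)^1 + 3 = (1183) + (117) + (3) = 1303; answer 1303

1303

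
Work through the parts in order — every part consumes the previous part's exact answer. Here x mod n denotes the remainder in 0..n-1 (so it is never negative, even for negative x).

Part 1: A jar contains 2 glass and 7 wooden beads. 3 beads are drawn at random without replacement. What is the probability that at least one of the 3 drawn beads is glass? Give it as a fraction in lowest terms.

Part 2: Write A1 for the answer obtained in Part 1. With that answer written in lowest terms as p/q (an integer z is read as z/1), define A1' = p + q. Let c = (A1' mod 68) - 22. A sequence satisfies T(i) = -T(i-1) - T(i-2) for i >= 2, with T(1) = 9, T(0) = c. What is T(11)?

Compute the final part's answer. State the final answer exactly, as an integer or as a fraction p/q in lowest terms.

-6

Part 1: total draws C(9,3) = 84; complement C(7,3) = 35; favorable 84 - 35 = 49; P = 7/12; answer 7/12
Part 2: A1 = 7/12; threaded value p + q = 19; c = -3; T(2) = -1*(9) - 1*(-3) = -6; iterating: T(2)=-6, T(3)=-3, T(4)=9, T(5)=-6, T(6)=-3, T(7)=9, T(8)=-6, T(9)=-3, T(10)=9, T(11)=-6; answer -6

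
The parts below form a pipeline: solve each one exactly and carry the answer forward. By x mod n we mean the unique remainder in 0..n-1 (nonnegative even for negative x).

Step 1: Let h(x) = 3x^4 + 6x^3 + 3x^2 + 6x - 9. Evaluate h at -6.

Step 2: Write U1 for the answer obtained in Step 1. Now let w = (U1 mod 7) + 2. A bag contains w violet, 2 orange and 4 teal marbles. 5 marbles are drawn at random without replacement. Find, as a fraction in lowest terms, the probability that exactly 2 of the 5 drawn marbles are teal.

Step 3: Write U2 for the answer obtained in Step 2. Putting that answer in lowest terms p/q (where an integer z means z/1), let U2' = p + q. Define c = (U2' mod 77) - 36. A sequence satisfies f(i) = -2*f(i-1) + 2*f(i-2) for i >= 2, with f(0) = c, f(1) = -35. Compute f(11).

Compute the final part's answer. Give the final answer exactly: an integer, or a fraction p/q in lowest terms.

Step 1: 3*(-6)^4 + 6*(-6)^3 + 3*(-6)^2 + 6*(-6)^1 - 9 = (3888) + (-1296) + (108) + (-36) + (-9) = 2655; answer 2655
Step 2: U1 = 2655; w = 4; total draws C(10,5) = 252; favorable C(4,2)*C(6,3) = 120; P = 10/21; answer 10/21
Step 3: U2 = 10/21; threaded value p + q = 31; c = -5; f(2) = -2*(-35) + 2*(-5) = 60; iterating: f(2)=60, f(3)=-190, f(4)=500, f(5)=-1380, f(6)=3760, f(7)=-10280, f(8)=28080, f(9)=-76720, f(10)=209600, f(11)=-572640; answer -572640

-572640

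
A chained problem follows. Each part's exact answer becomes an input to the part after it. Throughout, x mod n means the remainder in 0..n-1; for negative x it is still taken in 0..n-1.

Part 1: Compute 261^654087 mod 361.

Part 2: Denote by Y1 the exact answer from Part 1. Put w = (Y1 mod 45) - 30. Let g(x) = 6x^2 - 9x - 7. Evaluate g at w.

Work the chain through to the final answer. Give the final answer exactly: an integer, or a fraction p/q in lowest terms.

398

Part 1: squarings mod 361: 261^1=261, 261^2=253, 261^4=112, 261^8=270, 261^16=339, 261^32=123, 261^64=328, 261^128=6, 261^256=36, 261^512=213, 261^1024=244, 261^2048=332, 261^4096=119, 261^8192=82, 261^16384=226, 261^32768=175, 261^65536=301, 261^131072=351, 261^262144=100, 261^524288=253; 261^654087 = 261^1 * 261^2 * 261^4 * 261^256 * 261^512 * 261^2048 * 261^4096 * 261^8192 * 261^16384 * 261^32768 * 261^65536 * 261^524288 = 84 (mod 361); answer 84
Part 2: Y1 = 84; w = 9; 6*(9)^2 - 9*(9)^1 - 7 = (486) + (-81) + (-7) = 398; answer 398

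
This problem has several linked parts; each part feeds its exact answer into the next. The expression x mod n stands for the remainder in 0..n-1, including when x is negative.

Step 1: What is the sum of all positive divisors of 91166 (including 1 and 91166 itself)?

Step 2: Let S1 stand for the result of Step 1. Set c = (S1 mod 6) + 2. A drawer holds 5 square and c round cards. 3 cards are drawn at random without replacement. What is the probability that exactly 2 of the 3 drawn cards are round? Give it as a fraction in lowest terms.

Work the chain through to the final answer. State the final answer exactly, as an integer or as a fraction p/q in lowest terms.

Step 1: 91166 = 2 * 79 * 577; sigma = (1 + 2) * (1 + 79) * (1 + 577) = 3 * 80 * 578 = 138720; answer 138720
Step 2: S1 = 138720; c = 2; total draws C(7,3) = 35; favorable C(2,2)*C(5,1) = 5; P = 1/7; answer 1/7

1/7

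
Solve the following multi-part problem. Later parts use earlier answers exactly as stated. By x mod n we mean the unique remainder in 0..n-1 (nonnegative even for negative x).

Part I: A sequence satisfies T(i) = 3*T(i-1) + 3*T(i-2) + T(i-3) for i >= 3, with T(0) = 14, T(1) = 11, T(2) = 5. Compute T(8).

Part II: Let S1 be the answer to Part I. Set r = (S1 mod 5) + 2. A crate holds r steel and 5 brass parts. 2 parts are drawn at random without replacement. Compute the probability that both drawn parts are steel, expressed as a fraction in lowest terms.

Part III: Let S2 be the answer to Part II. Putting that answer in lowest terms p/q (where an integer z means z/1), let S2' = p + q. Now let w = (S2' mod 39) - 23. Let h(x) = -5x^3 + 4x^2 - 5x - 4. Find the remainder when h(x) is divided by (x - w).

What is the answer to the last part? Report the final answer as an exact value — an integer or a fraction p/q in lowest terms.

4010

Part I: T(3) = 3*(5) + 3*(11) + 1*(14) = 62; iterating: T(3)=62, T(4)=212, T(5)=827, T(6)=3179, T(7)=12230, T(8)=47054; answer 47054
Part II: S1 = 47054; r = 6; total draws C(11,2) = 55; favorable C(6,2) = 15; P = 3/11; answer 3/11
Part III: S2 = 3/11; threaded value p + q = 14; w = -9; remainder = value at the root: -5*(-9)^3 + 4*(-9)^2 - 5*(-9)^1 - 4 = (3645) + (324) + (45) + (-4) = 4010; answer 4010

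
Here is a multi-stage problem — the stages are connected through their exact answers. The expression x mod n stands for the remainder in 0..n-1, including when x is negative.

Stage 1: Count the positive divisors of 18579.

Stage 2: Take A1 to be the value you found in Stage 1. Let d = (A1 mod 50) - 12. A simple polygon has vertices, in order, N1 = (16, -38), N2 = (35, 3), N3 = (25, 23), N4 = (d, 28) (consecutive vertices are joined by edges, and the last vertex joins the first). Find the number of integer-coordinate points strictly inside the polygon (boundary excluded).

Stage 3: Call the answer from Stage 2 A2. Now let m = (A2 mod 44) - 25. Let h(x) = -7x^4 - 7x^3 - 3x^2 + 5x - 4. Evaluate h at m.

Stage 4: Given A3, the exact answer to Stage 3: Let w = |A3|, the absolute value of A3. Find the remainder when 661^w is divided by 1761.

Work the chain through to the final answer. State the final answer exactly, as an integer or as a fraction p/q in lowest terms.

Stage 1: 18579 = 3 * 11 * 563; number of divisors = (1+1) * (1+1) * (1+1) = 8; answer 8
Stage 2: A1 = 8; d = -4; cross terms: (16*3 - 35*-38)=1378, (35*23 - 25*3)=730, (25*28 - -4*23)=792, (-4*-38 - 16*28)=-296; twice the area = |2604| = 2604; area = 1302; boundary points = 1 + 10 + 1 + 2 = 14; strictly interior points = area - boundary/2 + 1 = 1296; answer 1296
Stage 3: A2 = 1296; m = -5; -7*(-5)^4 - 7*(-5)^3 - 3*(-5)^2 + 5*(-5)^1 - 4 = (-4375) + (875) + (-75) + (-25) + (-4) = -3604; answer -3604
Stage 4: A3 = -3604; w = 3604; squarings mod 1761: 661^1=661, 661^2=193, 661^4=268, 661^8=1384, 661^16=1249, 661^32=1516, 661^64=151, 661^128=1669, 661^256=1420, 661^512=55, 661^1024=1264, 661^2048=469; 661^3604 = 661^4 * 661^16 * 661^512 * 661^1024 * 661^2048 = 313 (mod 1761); answer 313

313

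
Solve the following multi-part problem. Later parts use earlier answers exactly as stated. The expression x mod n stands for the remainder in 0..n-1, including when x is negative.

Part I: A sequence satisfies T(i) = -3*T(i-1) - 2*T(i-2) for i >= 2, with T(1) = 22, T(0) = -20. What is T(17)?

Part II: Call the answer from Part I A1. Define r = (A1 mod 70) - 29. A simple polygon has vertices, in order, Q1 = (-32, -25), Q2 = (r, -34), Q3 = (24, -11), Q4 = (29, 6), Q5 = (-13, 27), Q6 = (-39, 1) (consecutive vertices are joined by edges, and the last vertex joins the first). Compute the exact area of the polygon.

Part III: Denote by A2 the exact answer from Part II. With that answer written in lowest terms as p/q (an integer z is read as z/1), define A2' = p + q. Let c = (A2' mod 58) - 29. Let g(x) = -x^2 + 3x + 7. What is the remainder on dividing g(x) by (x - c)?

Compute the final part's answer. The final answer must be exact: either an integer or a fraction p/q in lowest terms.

Part I: T(2) = -3*(22) - 2*(-20) = -26; iterating: T(2)=-26, T(3)=34, T(4)=-50, T(5)=82, T(6)=-146, T(7)=274, T(8)=-530, T(9)=1042, T(10)=-2066, T(11)=4114, T(12)=-8210, T(13)=16402, T(14)=-32786, T(15)=65554, T(16)=-131090, T(17)=262162; answer 262162
Part II: A1 = 262162; r = -17; cross terms: (-32*-34 - -17*-25)=663, (-17*-11 - 24*-34)=1003, (24*6 - 29*-11)=463, (29*27 - -13*6)=861, (-13*1 - -39*27)=1040, (-39*-25 - -32*1)=1007; twice the area = |5037| = 5037; area = 5037/2; answer 5037/2
Part III: A2 = 5037/2; threaded value p + q = 5039; c = 22; remainder = value at the root: -1*(22)^2 + 3*(22)^1 + 7 = (-484) + (66) + (7) = -411; answer -411

-411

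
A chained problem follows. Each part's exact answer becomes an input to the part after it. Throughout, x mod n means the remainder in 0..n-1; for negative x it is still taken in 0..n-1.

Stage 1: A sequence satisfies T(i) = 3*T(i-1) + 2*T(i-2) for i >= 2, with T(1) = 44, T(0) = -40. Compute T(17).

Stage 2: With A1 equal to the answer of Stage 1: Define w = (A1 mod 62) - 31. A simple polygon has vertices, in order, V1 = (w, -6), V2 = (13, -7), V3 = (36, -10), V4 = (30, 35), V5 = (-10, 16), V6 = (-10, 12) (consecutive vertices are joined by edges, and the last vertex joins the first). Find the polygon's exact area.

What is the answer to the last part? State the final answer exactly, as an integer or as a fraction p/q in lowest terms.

Stage 1: T(2) = 3*(44) + 2*(-40) = 52; iterating: T(2)=52, T(3)=244, T(4)=836, T(5)=2996, T(6)=10660, T(7)=37972, T(8)=135236, T(9)=481652, T(10)=1715428, T(11)=6109588, T(12)=21759620, T(13)=77498036, T(14)=276013348, T(15)=983036116, T(16)=3501135044, T(17)=12469477364; answer 12469477364
Stage 2: A1 = 12469477364; w = 9; cross terms: (9*-7 - 13*-6)=15, (13*-10 - 36*-7)=122, (36*35 - 30*-10)=1560, (30*16 - -10*35)=830, (-10*12 - -10*16)=40, (-10*-6 - 9*12)=-48; twice the area = |2519| = 2519; area = 2519/2; answer 2519/2

2519/2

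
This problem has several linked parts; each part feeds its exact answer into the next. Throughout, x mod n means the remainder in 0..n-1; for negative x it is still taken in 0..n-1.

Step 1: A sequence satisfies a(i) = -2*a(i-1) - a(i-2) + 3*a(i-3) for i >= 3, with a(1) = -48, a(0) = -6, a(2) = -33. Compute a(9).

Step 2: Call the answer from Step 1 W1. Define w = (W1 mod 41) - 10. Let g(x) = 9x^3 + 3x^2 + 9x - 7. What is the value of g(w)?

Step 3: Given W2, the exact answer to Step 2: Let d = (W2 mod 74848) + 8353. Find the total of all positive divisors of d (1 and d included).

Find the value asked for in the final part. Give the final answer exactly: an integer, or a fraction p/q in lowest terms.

Step 1: a(3) = -2*(-33) - 1*(-48) + 3*(-6) = 96; iterating: a(3)=96, a(4)=-303, a(5)=411, a(6)=-231, a(7)=-858, a(8)=3180, a(9)=-6195; answer -6195
Step 2: W1 = -6195; w = 27; 9*(27)^3 + 3*(27)^2 + 9*(27)^1 - 7 = (177147) + (2187) + (243) + (-7) = 179570; answer 179570
Step 3: W2 = 179570; d = 38227; 38227 = 7 * 43 * 127; sigma = (1 + 7) * (1 + 43) * (1 + 127) = 8 * 44 * 128 = 45056; answer 45056

45056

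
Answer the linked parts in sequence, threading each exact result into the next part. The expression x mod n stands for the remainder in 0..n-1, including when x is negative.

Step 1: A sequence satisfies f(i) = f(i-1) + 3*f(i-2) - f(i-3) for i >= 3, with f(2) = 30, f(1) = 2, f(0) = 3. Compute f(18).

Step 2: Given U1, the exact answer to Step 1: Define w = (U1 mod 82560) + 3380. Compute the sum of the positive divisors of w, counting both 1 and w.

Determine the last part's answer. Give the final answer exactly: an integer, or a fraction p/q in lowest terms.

127710

Step 1: f(3) = 1*(30) + 3*(2) - 1*(3) = 33; iterating: f(3)=33, f(4)=121, f(5)=190, f(6)=520, f(7)=969, f(8)=2339, f(9)=4726, f(10)=10774, f(11)=22613, f(12)=50209, f(13)=107274, f(14)=235288, f(15)=506901, f(16)=1105491, f(17)=2390906, f(18)=5200478; answer 5200478
Step 2: U1 = 5200478; w = 85138; 85138 = 2 * 42569; sigma = (1 + 2) * (1 + 42569) = 3 * 42570 = 127710; answer 127710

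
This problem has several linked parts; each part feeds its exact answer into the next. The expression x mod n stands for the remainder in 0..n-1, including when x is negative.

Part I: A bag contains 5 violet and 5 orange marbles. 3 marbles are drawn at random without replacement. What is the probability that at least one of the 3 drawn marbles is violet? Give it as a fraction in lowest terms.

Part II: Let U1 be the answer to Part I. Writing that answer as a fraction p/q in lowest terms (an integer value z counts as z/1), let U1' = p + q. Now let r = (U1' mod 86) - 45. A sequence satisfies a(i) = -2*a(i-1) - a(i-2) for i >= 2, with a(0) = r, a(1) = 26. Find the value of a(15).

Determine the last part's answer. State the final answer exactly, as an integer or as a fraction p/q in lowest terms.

82

Part I: total draws C(10,3) = 120; complement C(5,3) = 10; favorable 120 - 10 = 110; P = 11/12; answer 11/12
Part II: U1 = 11/12; threaded value p + q = 23; r = -22; a(2) = -2*(26) - 1*(-22) = -30; iterating: a(2)=-30, a(3)=34, a(4)=-38, a(5)=42, a(6)=-46, a(7)=50, a(8)=-54, a(9)=58, a(10)=-62, a(11)=66, a(12)=-70, a(13)=74, a(14)=-78, a(15)=82; answer 82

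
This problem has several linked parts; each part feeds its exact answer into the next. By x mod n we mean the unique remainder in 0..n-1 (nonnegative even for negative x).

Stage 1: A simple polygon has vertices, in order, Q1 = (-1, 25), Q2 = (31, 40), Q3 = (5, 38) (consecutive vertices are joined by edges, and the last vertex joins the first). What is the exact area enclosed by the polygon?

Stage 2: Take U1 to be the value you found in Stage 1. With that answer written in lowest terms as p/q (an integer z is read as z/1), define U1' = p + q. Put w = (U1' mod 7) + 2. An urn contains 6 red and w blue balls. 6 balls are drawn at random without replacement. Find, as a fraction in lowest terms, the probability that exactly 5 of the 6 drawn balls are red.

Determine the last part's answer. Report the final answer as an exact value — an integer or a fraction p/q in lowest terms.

5/77

Stage 1: cross terms: (-1*40 - 31*25)=-815, (31*38 - 5*40)=978, (5*25 - -1*38)=163; twice the area = |326| = 326; area = 163; answer 163
Stage 2: U1 = 163; threaded value p + q = 164; w = 5; total draws C(11,6) = 462; favorable C(6,5)*C(5,1) = 30; P = 5/77; answer 5/77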